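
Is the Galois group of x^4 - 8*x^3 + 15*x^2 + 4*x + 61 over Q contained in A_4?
The polynomial is irreducible of degree 4 over Q. Its discriminant is 76527504 = 8748^2, a perfect square. A Galois group lies in the alternating group exactly when the discriminant is a square in Q, so the Galois group (V_4) is contained in A_4.

Yes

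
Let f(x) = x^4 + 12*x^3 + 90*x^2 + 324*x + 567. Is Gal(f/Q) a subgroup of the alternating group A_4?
The polynomial is irreducible of degree 4 over Q. Its discriminant is 1088391168, which is not a perfect square. A Galois group lies in the alternating group exactly when the discriminant is a square in Q, so the Galois group (C_4) is not contained in A_4.

No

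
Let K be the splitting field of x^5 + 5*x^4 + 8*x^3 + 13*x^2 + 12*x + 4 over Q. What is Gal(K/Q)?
S_5 (also written S5)

The polynomial f is an irreducible quintic over Q, so G = Gal(f/Q) is a transitive subgroup of S_5: one of C_5 (5T1, order 5), D_5 (5T2, order 10), F_20 (5T3, order 20), A_5 (5T4, order 60) or S_5 (5T5, order 120). The discriminant of f is 734464, which is not a perfect square, so G is not contained in A_5. The transitive groups of degree 5 not contained in A_5 are: F_20 (5T3, order 20), S_5 (5T5, order 120). By Dedekind's theorem, for a prime p not dividing disc(f) the degrees of the irreducible factors of f mod p form the cycle type of an element of G. Factoring f modulo the 3 such primes p <= 7 (skipping 2, which divides the discriminant), each new pattern first appears at: mod 3: f = (x^5 + 2x^4 + 2x^3 + x^2 + 1), pattern 5; mod 7: f = (x^2 + 5x + 5)(x^3 + 3x + 5), pattern 3+2. No other pattern occurs in this range, so the set of observed cycle types is {5, 3+2}. Among the candidates above, the only group containing elements of all these cycle types is S_5 (5T5) — F_20 (5T3) lacks at least one of them. Hence G = S_5 (5T5), of order 120.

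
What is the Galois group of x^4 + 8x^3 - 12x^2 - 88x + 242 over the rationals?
The polynomial is an irreducible quartic over Q and its discriminant is -862619648, which is not a perfect square, so the Galois group is not contained in A_4. The resolvent cubic y^3 + 12*y^2 - 1672*y - 34848 has exactly one rational root, so the Galois group is C_4 or D_4. The quartic remains irreducible over Q(sqrt(disc)), so the group is D_4.

D_4 (also written D4)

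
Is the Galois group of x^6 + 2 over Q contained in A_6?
No

The polynomial is irreducible of degree 6 over Q. Its discriminant is -1492992, which is not a perfect square. A Galois group lies in the alternating group exactly when the discriminant is a square in Q, so the Galois group (D_6) is not contained in A_6.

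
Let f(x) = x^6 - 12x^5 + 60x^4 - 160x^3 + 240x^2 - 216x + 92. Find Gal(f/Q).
The polynomial f is an irreducible sextic over Q, so G = Gal(f/Q) is one of the 16 transitive subgroups 6T1, ..., 6T16 of S_6. The discriminant of f is 746496000000 = 864000^2, a perfect square, so G is contained in A_6. The transitive groups of degree 6 contained in A_6 are: A_4 (6T4, order 12), S_4 (6T7, order 24), (C_3 x C_3) : C_4 (6T10, order 36), PSL(2,5) (6T12, order 60), A_6 (6T15, order 360). By Dedekind's theorem, for a prime p not dividing disc(f) the degrees of the irreducible factors of f mod p form the cycle type of an element of G. Factoring f modulo the 6 such primes p <= 23 (skipping 2, 3, 5, which divide the discriminant), each new pattern first appears at: mod 7: f = (x + 2)(x^5 + 4x^3 + 2x + 4), pattern 5+1; mod 23: f = (x)(x + 9)(x + 14)(x^3 + 11x^2 + 3x + 18), pattern 3+1+1+1. No other pattern occurs in this range, so the set of observed cycle types is {5+1, 3+1+1+1}. Among the candidates above, the only group containing elements of all these cycle types is A_6 (6T15) — each of A_4 (6T4), S_4 (6T7), (C_3 x C_3) : C_4 (6T10), PSL(2,5) (6T12) lacks at least one of them. Hence G = A_6 (6T15), of order 360.

6T15: A_6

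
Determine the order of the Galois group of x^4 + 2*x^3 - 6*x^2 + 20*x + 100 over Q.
The degree of the splitting field over Q equals the order of the Galois group, so first determine the group. The polynomial is an irreducible quartic over Q and its discriminant is 41990400 = 6480^2, a perfect square, so the Galois group is contained in A_4. The resolvent cubic y^3 + 6*y^2 - 360*y - 3200 splits completely over Q, which gives the Klein four-group V_4. The Galois group V_4 (4T2) has order 4, so the splitting field has degree 4 over Q.

4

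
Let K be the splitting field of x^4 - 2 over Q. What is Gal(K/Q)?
D_4, the dihedral group of order 8

The polynomial is an irreducible quartic over Q and its discriminant is -2048, which is not a perfect square, so the Galois group is not contained in A_4. The resolvent cubic y^3 + 8*y has exactly one rational root, so the Galois group is C_4 or D_4. The quartic remains irreducible over Q(sqrt(disc)), so the group is D_4.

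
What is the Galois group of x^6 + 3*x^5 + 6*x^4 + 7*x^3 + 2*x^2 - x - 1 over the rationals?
The polynomial f is an irreducible sextic over Q, so G = Gal(f/Q) is one of the 16 transitive subgroups 6T1, ..., 6T16 of S_6. The discriminant of f is 810448, which is not a perfect square, so G is not contained in A_6. The transitive groups of degree 6 not contained in A_6 are: C_6 (6T1, order 6), S_3 (6T2, order 6), D_6 (6T3, order 12), C_3 x S_3 (6T5, order 18), A_4 x C_2 (6T6, order 24), S_4 (6T8, order 24), S_3 x S_3 (6T9, order 36), S_4 x C_2 (6T11, order 48), (S_3 x S_3) : C_2 (6T13, order 72), PGL(2,5) (6T14, order 120), S_6 (6T16, order 720). By Dedekind's theorem, for a prime p not dividing disc(f) the degrees of the irreducible factors of f mod p form the cycle type of an element of G. Factoring f modulo the 22 such primes p <= 89 (skipping 2, 37, which divide the discriminant), each new pattern first appears at: mod 3: f = (x^3 + x^2 + 2)(x^3 + 2x^2 + x + 1), pattern 3+3; mod 5: f = (x^2 + 3)(x^2 + x + 2)(x^2 + 2x + 4), pattern 2+2+2; mod 17: f = (x + 2)(x + 16)(x^4 + 2x^3 + 6x^2 + 5x + 9), pattern 4+1+1; mod 67: f = (x + 5)(x + 63)(x^2 + x + 40)(x^2 + x + 50), pattern 2+2+1+1. No other pattern occurs in this range, so the set of observed cycle types is {3+3, 2+2+2, 4+1+1, 2+2+1+1}. The candidates containing elements of all these cycle types are S_4 (6T8) of order 24, S_4 x C_2 (6T11) of order 48, PGL(2,5) (6T14) of order 120, S_6 (6T16) of order 720; the others are excluded. The observed types are precisely the cycle types that occur in S_4 (6T8) (apart from the identity). Each of the other remaining candidates has further cycle types, and by the Chebotarev density theorem the matching factorization patterns would occur for a proportion of primes equal to their share of the group: S_4 x C_2 (6T11) additionally contains elements of type 6, 4+2, 2+1+1+1+1 (17 of its 48 elements, about 35% of primes); PGL(2,5) (6T14) additionally contains elements of type 6, 5+1 (44 of its 120 elements, about 37% of primes); S_6 (6T16) additionally contains elements of type 6, 5+1, 4+2, 3+2+1, 3+1+1+1, 2+1+1+1+1 (529 of its 720 elements, about 73% of primes). None of the 22 primes tested shows any such pattern (for each of these groups the chance of that is below 10^-4), which rules them out. Hence G = S_4 (6T8), of order 24.

6T8: S_4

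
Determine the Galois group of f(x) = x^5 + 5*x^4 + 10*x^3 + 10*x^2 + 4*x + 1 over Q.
S_5, the symmetric group on 5 letters

The polynomial f is an irreducible quintic over Q, so G = Gal(f/Q) is a transitive subgroup of S_5: one of C_5 (5T1, order 5), D_5 (5T2, order 10), F_20 (5T3, order 20), A_5 (5T4, order 60) or S_5 (5T5, order 120). The discriminant of f is 2869, which is not a perfect square, so G is not contained in A_5. The transitive groups of degree 5 not contained in A_5 are: F_20 (5T3, order 20), S_5 (5T5, order 120). By Dedekind's theorem, for a prime p not dividing disc(f) the degrees of the irreducible factors of f mod p form the cycle type of an element of G. Factoring f modulo the first such prime p = 2, each new pattern first appears at: mod 2: f = (x^2 + x + 1)(x^3 + x + 1), pattern 3+2. No other pattern occurs in this range, so the set of observed cycle types is {3+2}. Among the candidates above, the only group containing elements of all these cycle types is S_5 (5T5) — F_20 (5T3) lacks at least one of them. Hence G = S_5 (5T5), of order 120.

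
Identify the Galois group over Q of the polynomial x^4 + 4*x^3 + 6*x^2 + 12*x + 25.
S_4, the symmetric group on 4 letters

The polynomial is an irreducible quartic over Q and its discriminant is 937984, which is not a perfect square, so the Galois group is not contained in A_4. The resolvent cubic y^3 - 6*y^2 - 52*y + 56 is irreducible over Q. An irreducible resolvent with non-square discriminant gives S_4.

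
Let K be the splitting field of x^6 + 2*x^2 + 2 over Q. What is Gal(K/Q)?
The polynomial f is an irreducible sextic over Q, so G = Gal(f/Q) is one of the 16 transitive subgroups 6T1, ..., 6T16 of S_6. The discriminant of f is -2508800, which is not a perfect square, so G is not contained in A_6. The transitive groups of degree 6 not contained in A_6 are: C_6 (6T1, order 6), S_3 (6T2, order 6), D_6 (6T3, order 12), C_3 x S_3 (6T5, order 18), A_4 x C_2 (6T6, order 24), S_4 (6T8, order 24), S_3 x S_3 (6T9, order 36), S_4 x C_2 (6T11, order 48), (S_3 x S_3) : C_2 (6T13, order 72), PGL(2,5) (6T14, order 120), S_6 (6T16, order 720). By Dedekind's theorem, for a prime p not dividing disc(f) the degrees of the irreducible factors of f mod p form the cycle type of an element of G. Factoring f modulo the 17 such primes p <= 71 (skipping 2, 5, 7, which divide the discriminant), each new pattern first appears at: mod 3: f = (x^3 + x^2 + 2x + 1)(x^3 + 2x^2 + 2x + 2), pattern 3+3; mod 13: f = (x^6 + 2x^2 + 2), pattern 6; mod 19: f = (x^2 + 5)(x^4 + 14x^2 + 8), pattern 4+2; mod 23: f = (x + 11)(x + 12)(x^4 + 6x^2 + 15), pattern 4+1+1; mod 53: f = (x^2 + 45)(x^2 + 11x + 38)(x^2 + 42x + 38), pattern 2+2+2; mod 59: f = (x + 4)(x + 55)(x^2 + 5x + 50)(x^2 + 54x + 50), pattern 2+2+1+1; mod 71: f = (x + 8)(x + 11)(x + 60)(x + 63)(x^2 + 43), pattern 2+1+1+1+1. No other pattern occurs in this range, so the set of observed cycle types is {3+3, 6, 4+2, 4+1+1, 2+2+2, 2+2+1+1, 2+1+1+1+1}. The candidates containing elements of all these cycle types are S_4 x C_2 (6T11) of order 48, S_6 (6T16) of order 720; the others are excluded. The observed types are precisely the cycle types that occur in S_4 x C_2 (6T11) (apart from the identity). Each of the other remaining candidates has further cycle types, and by the Chebotarev density theorem the matching factorization patterns would occur for a proportion of primes equal to their share of the group: S_6 (6T16) additionally contains elements of type 5+1, 3+2+1, 3+1+1+1 (304 of its 720 elements, about 42% of primes). None of the 17 primes tested shows any such pattern (for each of these groups the chance of that is below 10^-4), which rules them out. Hence G = S_4 x C_2 (6T11), of order 48.

S_4 x C_2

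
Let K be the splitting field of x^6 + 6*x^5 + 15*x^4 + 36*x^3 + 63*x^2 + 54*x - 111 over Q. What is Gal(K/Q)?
S_3 x S_3 (order 36)

The polynomial f is an irreducible sextic over Q, so G = Gal(f/Q) is one of the 16 transitive subgroups 6T1, ..., 6T16 of S_6. The discriminant of f is 5410421842378752, which is not a perfect square, so G is not contained in A_6. The transitive groups of degree 6 not contained in A_6 are: C_6 (6T1, order 6), S_3 (6T2, order 6), D_6 (6T3, order 12), C_3 x S_3 (6T5, order 18), A_4 x C_2 (6T6, order 24), S_4 (6T8, order 24), S_3 x S_3 (6T9, order 36), S_4 x C_2 (6T11, order 48), (S_3 x S_3) : C_2 (6T13, order 72), PGL(2,5) (6T14, order 120), S_6 (6T16, order 720). By Dedekind's theorem, for a prime p not dividing disc(f) the degrees of the irreducible factors of f mod p form the cycle type of an element of G. Factoring f modulo the 23 such primes p <= 97 (skipping 2, 3, which divide the discriminant), each new pattern first appears at: mod 5: f = (x^6 + x^5 + x^3 + 3x^2 + 4x + 4), pattern 6; mod 11: f = (x + 2)(x + 6)(x^2 + x + 1)(x^2 + 8x + 10), pattern 2+2+1+1; mod 13: f = (x + 2)(x + 4)(x + 10)(x^3 + 3x^2 + 3x + 3), pattern 3+1+1+1; mod 31: f = (x^2 + 5x + 19)(x^2 + 15x + 27)(x^2 + 17x + 19), pattern 2+2+2; mod 97: f = (x^3 + 3x^2 + 3x + 26)(x^3 + 3x^2 + 3x + 89), pattern 3+3. No other pattern occurs in this range, so the set of observed cycle types is {6, 2+2+1+1, 3+1+1+1, 2+2+2, 3+3}. The candidates containing elements of all these cycle types are S_3 x S_3 (6T9) of order 36, (S_3 x S_3) : C_2 (6T13) of order 72, S_6 (6T16) of order 720; the others are excluded. The observed types are precisely the cycle types that occur in S_3 x S_3 (6T9) (apart from the identity). Each of the other remaining candidates has further cycle types, and by the Chebotarev density theorem the matching factorization patterns would occur for a proportion of primes equal to their share of the group: (S_3 x S_3) : C_2 (6T13) additionally contains elements of type 4+2, 3+2+1, 2+1+1+1+1 (36 of its 72 elements, about 50% of primes); S_6 (6T16) additionally contains elements of type 5+1, 4+2, 4+1+1, 3+2+1, 2+1+1+1+1 (459 of its 720 elements, about 64% of primes). None of the 23 primes tested shows any such pattern (for each of these groups the chance of that is below 10^-4), which rules them out. Hence G = S_3 x S_3 (6T9), of order 36.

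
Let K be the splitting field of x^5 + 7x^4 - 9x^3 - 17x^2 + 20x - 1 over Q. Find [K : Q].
5

The degree of the splitting field over Q equals the order of the Galois group, so first determine the group. The polynomial f is an irreducible quintic over Q, so G = Gal(f/Q) is a transitive subgroup of S_5: one of C_5 (5T1, order 5), D_5 (5T2, order 10), F_20 (5T3, order 20), A_5 (5T4, order 60) or S_5 (5T5, order 120). The discriminant of f is 27071209 = 5203^2, a perfect square, so G is contained in A_5. The transitive groups of degree 5 contained in A_5 are: C_5 (5T1, order 5), D_5 (5T2, order 10), A_5 (5T4, order 60). By Dedekind's theorem, for a prime p not dividing disc(f) the degrees of the irreducible factors of f mod p form the cycle type of an element of G. Factoring f modulo the 14 such primes p <= 53 (skipping 11, 43, which divide the discriminant), each new pattern first appears at: mod 2: f = (x^5 + x^4 + x^3 + x^2 + 1), pattern 5; mod 23: f = (x + 1)(x + 6)(x + 9)(x + 18)(x + 19), pattern 1+1+1+1+1. No other pattern occurs in this range, so the set of observed cycle types is {5, 1+1+1+1+1}. The candidates containing elements of all these cycle types are C_5 (5T1) of order 5, D_5 (5T2) of order 10, A_5 (5T4) of order 60; the others are excluded. The observed types are precisely the cycle types that occur in C_5 (5T1). Each of the other remaining candidates has further cycle types, and by the Chebotarev density theorem the matching factorization patterns would occur for a proportion of primes equal to their share of the group: D_5 (5T2) additionally contains elements of type 2+2+1 (5 of its 10 elements, about 50% of primes); A_5 (5T4) additionally contains elements of type 3+1+1, 2+2+1 (35 of its 60 elements, about 58% of primes). None of the 14 primes tested shows any such pattern (for each of these groups the chance of that is below 10^-4), which rules them out. Hence G = C_5 (5T1), of order 5. The Galois group C_5 (5T1) has order 5, so the splitting field has degree 5 over Q.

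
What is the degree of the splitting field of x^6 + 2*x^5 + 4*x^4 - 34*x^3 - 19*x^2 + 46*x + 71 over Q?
6

The degree of the splitting field over Q equals the order of the Galois group, so first determine the group. The polynomial f is an irreducible sextic over Q, so G = Gal(f/Q) is one of the 16 transitive subgroups 6T1, ..., 6T16 of S_6. The discriminant of f is -218086686505408, which is not a perfect square, so G is not contained in A_6. The transitive groups of degree 6 not contained in A_6 are: C_6 (6T1, order 6), S_3 (6T2, order 6), D_6 (6T3, order 12), C_3 x S_3 (6T5, order 18), A_4 x C_2 (6T6, order 24), S_4 (6T8, order 24), S_3 x S_3 (6T9, order 36), S_4 x C_2 (6T11, order 48), (S_3 x S_3) : C_2 (6T13, order 72), PGL(2,5) (6T14, order 120), S_6 (6T16, order 720). By Dedekind's theorem, for a prime p not dividing disc(f) the degrees of the irreducible factors of f mod p form the cycle type of an element of G. Factoring f modulo the 37 such primes p <= 173 (skipping 2, 7, 29, which divide the discriminant), each new pattern first appears at: mod 3: f = (x^6 + 2x^5 + x^4 + 2x^3 + 2x^2 + x + 2), pattern 6; mod 11: f = (x^3 + 3x^2 + 7x + 1)(x^3 + 10x^2 + 5), pattern 3+3; mod 13: f = (x^2 + x + 2)(x^2 + 7x + 1)(x^2 + 7x + 3), pattern 2+2+2; mod 43: f = (x + 1)(x + 3)(x + 13)(x + 21)(x + 22)(x + 28), pattern 1+1+1+1+1+1. No other pattern occurs in this range, so the set of observed cycle types is {6, 3+3, 2+2+2, 1+1+1+1+1+1}. The candidates containing elements of all these cycle types are C_6 (6T1) of order 6, D_6 (6T3) of order 12, C_3 x S_3 (6T5) of order 18, A_4 x C_2 (6T6) of order 24, S_3 x S_3 (6T9) of order 36, S_4 x C_2 (6T11) of order 48, (S_3 x S_3) : C_2 (6T13) of order 72, PGL(2,5) (6T14) of order 120, S_6 (6T16) of order 720; the others are excluded. The observed types are precisely the cycle types that occur in C_6 (6T1). Each of the other remaining candidates has further cycle types, and by the Chebotarev density theorem the matching factorization patterns would occur for a proportion of primes equal to their share of the group: D_6 (6T3) additionally contains elements of type 2+2+1+1 (3 of its 12 elements, about 25% of primes); C_3 x S_3 (6T5) additionally contains elements of type 3+1+1+1 (4 of its 18 elements, about 22% of primes); A_4 x C_2 (6T6) additionally contains elements of type 2+2+1+1, 2+1+1+1+1 (6 of its 24 elements, about 25% of primes); S_3 x S_3 (6T9) additionally contains elements of type 3+1+1+1, 2+2+1+1 (13 of its 36 elements, about 36% of primes); S_4 x C_2 (6T11) additionally contains elements of type 4+2, 4+1+1, 2+2+1+1, 2+1+1+1+1 (24 of its 48 elements, about 50% of primes); (S_3 x S_3) : C_2 (6T13) additionally contains elements of type 4+2, 3+2+1, 3+1+1+1, 2+2+1+1, 2+1+1+1+1 (49 of its 72 elements, about 68% of primes); PGL(2,5) (6T14) additionally contains elements of type 5+1, 4+1+1, 2+2+1+1 (69 of its 120 elements, about 58% of primes); S_6 (6T16) additionally contains elements of type 5+1, 4+2, 4+1+1, 3+2+1, 3+1+1+1, 2+2+1+1, 2+1+1+1+1 (544 of its 720 elements, about 76% of primes). None of the 37 primes tested shows any such pattern (for each of these groups the chance of that is below 10^-4), which rules them out. Hence G = C_6 (6T1), of order 6. The Galois group C_6 (6T1) has order 6, so the splitting field has degree 6 over Q.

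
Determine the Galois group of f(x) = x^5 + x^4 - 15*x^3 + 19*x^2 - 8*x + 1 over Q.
C_5

The polynomial f is an irreducible quintic over Q, so G = Gal(f/Q) is a transitive subgroup of S_5: one of C_5 (5T1, order 5), D_5 (5T2, order 10), F_20 (5T3, order 20), A_5 (5T4, order 60) or S_5 (5T5, order 120). The discriminant of f is 14641 = 121^2, a perfect square, so G is contained in A_5. The transitive groups of degree 5 contained in A_5 are: C_5 (5T1, order 5), D_5 (5T2, order 10), A_5 (5T4, order 60). By Dedekind's theorem, for a prime p not dividing disc(f) the degrees of the irreducible factors of f mod p form the cycle type of an element of G. Factoring f modulo the 14 such primes p <= 47 (skipping 11, which divides the discriminant), each new pattern first appears at: mod 2: f = (x^5 + x^4 + x^3 + x^2 + 1), pattern 5; mod 23: f = (x + 4)(x + 6)(x + 8)(x + 14)(x + 15), pattern 1+1+1+1+1. No other pattern occurs in this range, so the set of observed cycle types is {5, 1+1+1+1+1}. The candidates containing elements of all these cycle types are C_5 (5T1) of order 5, D_5 (5T2) of order 10, A_5 (5T4) of order 60; the others are excluded. The observed types are precisely the cycle types that occur in C_5 (5T1). Each of the other remaining candidates has further cycle types, and by the Chebotarev density theorem the matching factorization patterns would occur for a proportion of primes equal to their share of the group: D_5 (5T2) additionally contains elements of type 2+2+1 (5 of its 10 elements, about 50% of primes); A_5 (5T4) additionally contains elements of type 3+1+1, 2+2+1 (35 of its 60 elements, about 58% of primes). None of the 14 primes tested shows any such pattern (for each of these groups the chance of that is below 10^-4), which rules them out. Hence G = C_5 (5T1), of order 5.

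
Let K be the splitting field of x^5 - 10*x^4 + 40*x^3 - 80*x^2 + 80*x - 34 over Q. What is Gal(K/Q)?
The polynomial f is an irreducible quintic over Q, so G = Gal(f/Q) is a transitive subgroup of S_5: one of C_5 (5T1, order 5), D_5 (5T2, order 10), F_20 (5T3, order 20), A_5 (5T4, order 60) or S_5 (5T5, order 120). The discriminant of f is 50000, which is not a perfect square, so G is not contained in A_5. The transitive groups of degree 5 not contained in A_5 are: F_20 (5T3, order 20), S_5 (5T5, order 120). By Dedekind's theorem, for a prime p not dividing disc(f) the degrees of the irreducible factors of f mod p form the cycle type of an element of G. Factoring f modulo the 18 such primes p <= 71 (skipping 2, 5, which divide the discriminant), each new pattern first appears at: mod 3: f = (x + 2)(x^4 + x^2 + 2x + 1), pattern 4+1; mod 11: f = (x^5 + x^4 + 7x^3 + 8x^2 + 3x + 10), pattern 5; mod 19: f = (x + 2)(x^2 + 12x + 7)(x^2 + 14x + 3), pattern 2+2+1. No other pattern occurs in this range, so the set of observed cycle types is {4+1, 5, 2+2+1}. The candidates containing elements of all these cycle types are F_20 (5T3) of order 20, S_5 (5T5) of order 120; the others are excluded. The observed types are precisely the cycle types that occur in F_20 (5T3) (apart from the identity). Each of the other remaining candidates has further cycle types, and by the Chebotarev density theorem the matching factorization patterns would occur for a proportion of primes equal to their share of the group: S_5 (5T5) additionally contains elements of type 3+2, 3+1+1, 2+1+1+1 (50 of its 120 elements, about 42% of primes). None of the 18 primes tested shows any such pattern (for each of these groups the chance of that is below 10^-4), which rules them out. Hence G = F_20 (5T3), of order 20.

F_20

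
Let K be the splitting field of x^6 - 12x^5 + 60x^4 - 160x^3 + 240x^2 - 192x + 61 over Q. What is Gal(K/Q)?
The polynomial f is an irreducible sextic over Q, so G = Gal(f/Q) is one of the 16 transitive subgroups 6T1, ..., 6T16 of S_6. The discriminant of f is 11337408, which is not a perfect square, so G is not contained in A_6. The transitive groups of degree 6 not contained in A_6 are: C_6 (6T1, order 6), S_3 (6T2, order 6), D_6 (6T3, order 12), C_3 x S_3 (6T5, order 18), A_4 x C_2 (6T6, order 24), S_4 (6T8, order 24), S_3 x S_3 (6T9, order 36), S_4 x C_2 (6T11, order 48), (S_3 x S_3) : C_2 (6T13, order 72), PGL(2,5) (6T14, order 120), S_6 (6T16, order 720). By Dedekind's theorem, for a prime p not dividing disc(f) the degrees of the irreducible factors of f mod p form the cycle type of an element of G. Factoring f modulo the 79 such primes p <= 419 (skipping 2, 3, which divide the discriminant), each new pattern first appears at: mod 5: f = (x^2 + x + 2)(x^2 + 3x + 3)(x^2 + 4x + 1), pattern 2+2+2; mod 7: f = (x^6 + 2x^5 + 4x^4 + x^3 + 2x^2 + 4x + 5), pattern 6; mod 11: f = (x + 1)(x + 6)(x^2 + 4x + 8)(x^2 + 10x + 7), pattern 2+2+1+1; mod 13: f = (x^3 + 7x^2 + 12x + 1)(x^3 + 7x^2 + 12x + 9), pattern 3+3; mod 61: f = (x)(x + 24)(x + 26)(x + 31)(x + 33)(x + 57), pattern 1+1+1+1+1+1. No other pattern occurs in this range, so the set of observed cycle types is {2+2+2, 6, 2+2+1+1, 3+3, 1+1+1+1+1+1}. The candidates containing elements of all these cycle types are D_6 (6T3) of order 12, A_4 x C_2 (6T6) of order 24, S_3 x S_3 (6T9) of order 36, S_4 x C_2 (6T11) of order 48, (S_3 x S_3) : C_2 (6T13) of order 72, PGL(2,5) (6T14) of order 120, S_6 (6T16) of order 720; the others are excluded. The observed types are precisely the cycle types that occur in D_6 (6T3). Each of the other remaining candidates has further cycle types, and by the Chebotarev density theorem the matching factorization patterns would occur for a proportion of primes equal to their share of the group: A_4 x C_2 (6T6) additionally contains elements of type 2+1+1+1+1 (3 of its 24 elements, about 12% of primes); S_3 x S_3 (6T9) additionally contains elements of type 3+1+1+1 (4 of its 36 elements, about 11% of primes); S_4 x C_2 (6T11) additionally contains elements of type 4+2, 4+1+1, 2+1+1+1+1 (15 of its 48 elements, about 31% of primes); (S_3 x S_3) : C_2 (6T13) additionally contains elements of type 4+2, 3+2+1, 3+1+1+1, 2+1+1+1+1 (40 of its 72 elements, about 56% of primes); PGL(2,5) (6T14) additionally contains elements of type 5+1, 4+1+1 (54 of its 120 elements, about 45% of primes); S_6 (6T16) additionally contains elements of type 5+1, 4+2, 4+1+1, 3+2+1, 3+1+1+1, 2+1+1+1+1 (499 of its 720 elements, about 69% of primes). None of the 79 primes tested shows any such pattern (for each of these groups the chance of that is below 10^-4), which rules them out. Hence G = D_6 (6T3), of order 12.

D_6 (order 12)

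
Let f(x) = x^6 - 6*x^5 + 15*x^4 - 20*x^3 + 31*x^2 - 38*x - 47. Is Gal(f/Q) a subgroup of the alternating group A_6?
Yes

The polynomial is irreducible of degree 6 over Q. Its discriminant is 66039417143296 = 8126464^2, a perfect square. A Galois group lies in the alternating group exactly when the discriminant is a square in Q, so the Galois group (S_4) is contained in A_6.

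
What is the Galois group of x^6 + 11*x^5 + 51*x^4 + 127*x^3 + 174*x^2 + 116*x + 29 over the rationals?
The polynomial f is an irreducible sextic over Q, so G = Gal(f/Q) is one of the 16 transitive subgroups 6T1, ..., 6T16 of S_6. The discriminant of f is 525625 = 725^2, a perfect square, so G is contained in A_6. The transitive groups of degree 6 contained in A_6 are: A_4 (6T4, order 12), S_4 (6T7, order 24), (C_3 x C_3) : C_4 (6T10, order 36), PSL(2,5) (6T12, order 60), A_6 (6T15, order 360). By Dedekind's theorem, for a prime p not dividing disc(f) the degrees of the irreducible factors of f mod p form the cycle type of an element of G. Factoring f modulo the 19 such primes p <= 73 (skipping 5, 29, which divide the discriminant), each new pattern first appears at: mod 2: f = (x^2 + x + 1)(x^4 + x + 1), pattern 4+2; mod 11: f = (x^3 + 2x^2 + 4x + 2)(x^3 + 9x^2 + 7x + 9), pattern 3+3; mod 19: f = (x + 9)(x + 10)(x^2 + 1)(x^2 + 11x + 17), pattern 2+2+1+1; mod 61: f = (x + 21)(x + 28)(x + 35)(x^3 + 49x^2 + 37x + 49), pattern 3+1+1+1. No other pattern occurs in this range, so the set of observed cycle types is {4+2, 3+3, 2+2+1+1, 3+1+1+1}. The candidates containing elements of all these cycle types are (C_3 x C_3) : C_4 (6T10) of order 36, A_6 (6T15) of order 360; the others are excluded. The observed types are precisely the cycle types that occur in (C_3 x C_3) : C_4 (6T10) (apart from the identity). Each of the other remaining candidates has further cycle types, and by the Chebotarev density theorem the matching factorization patterns would occur for a proportion of primes equal to their share of the group: A_6 (6T15) additionally contains elements of type 5+1 (144 of its 360 elements, about 40% of primes). None of the 19 primes tested shows any such pattern (for each of these groups the chance of that is below 10^-4), which rules them out. Hence G = (C_3 x C_3) : C_4 (6T10), of order 36.

6T10: (C_3 x C_3) : C_4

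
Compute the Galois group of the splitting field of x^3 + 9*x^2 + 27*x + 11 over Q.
S_3

The polynomial is an irreducible cubic over Q and its discriminant is -6912, which is not a perfect square. For an irreducible cubic, a non-square discriminant gives Galois group S_3.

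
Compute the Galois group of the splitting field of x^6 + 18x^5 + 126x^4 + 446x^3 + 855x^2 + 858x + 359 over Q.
A_4 x C_2 (order 24)

The polynomial f is an irreducible sextic over Q, so G = Gal(f/Q) is one of the 16 transitive subgroups 6T1, ..., 6T16 of S_6. The discriminant of f is -151585344, which is not a perfect square, so G is not contained in A_6. The transitive groups of degree 6 not contained in A_6 are: C_6 (6T1, order 6), S_3 (6T2, order 6), D_6 (6T3, order 12), C_3 x S_3 (6T5, order 18), A_4 x C_2 (6T6, order 24), S_4 (6T8, order 24), S_3 x S_3 (6T9, order 36), S_4 x C_2 (6T11, order 48), (S_3 x S_3) : C_2 (6T13, order 72), PGL(2,5) (6T14, order 120), S_6 (6T16, order 720). By Dedekind's theorem, for a prime p not dividing disc(f) the degrees of the irreducible factors of f mod p form the cycle type of an element of G. Factoring f modulo the 33 such primes p <= 151 (skipping 2, 3, 19, which divide the discriminant), each new pattern first appears at: mod 5: f = (x^3 + 2x + 4)(x^3 + 3x^2 + 4x + 1), pattern 3+3; mod 7: f = (x^6 + 4x^5 + 5x^3 + x^2 + 4x + 2), pattern 6; mod 17: f = (x + 4)(x + 8)(x^2 + 9x + 5)(x^2 + 14x + 10), pattern 2+2+1+1; mod 71: f = (x^2 + 38x + 60)(x^2 + 56x + 48)(x^2 + 66x + 64), pattern 2+2+2; mod 107: f = (x + 19)(x + 31)(x + 67)(x + 95)(x^2 + 20x + 92), pattern 2+1+1+1+1. No other pattern occurs in this range, so the set of observed cycle types is {3+3, 6, 2+2+1+1, 2+2+2, 2+1+1+1+1}. The candidates containing elements of all these cycle types are A_4 x C_2 (6T6) of order 24, S_4 x C_2 (6T11) of order 48, (S_3 x S_3) : C_2 (6T13) of order 72, S_6 (6T16) of order 720; the others are excluded. The observed types are precisely the cycle types that occur in A_4 x C_2 (6T6) (apart from the identity). Each of the other remaining candidates has further cycle types, and by the Chebotarev density theorem the matching factorization patterns would occur for a proportion of primes equal to their share of the group: S_4 x C_2 (6T11) additionally contains elements of type 4+2, 4+1+1 (12 of its 48 elements, about 25% of primes); (S_3 x S_3) : C_2 (6T13) additionally contains elements of type 4+2, 3+2+1, 3+1+1+1 (34 of its 72 elements, about 47% of primes); S_6 (6T16) additionally contains elements of type 5+1, 4+2, 4+1+1, 3+2+1, 3+1+1+1 (484 of its 720 elements, about 67% of primes). None of the 33 primes tested shows any such pattern (for each of these groups the chance of that is below 10^-4), which rules them out. Hence G = A_4 x C_2 (6T6), of order 24.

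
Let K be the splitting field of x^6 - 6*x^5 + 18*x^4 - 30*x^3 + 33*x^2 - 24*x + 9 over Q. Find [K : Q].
120

The degree of the splitting field over Q equals the order of the Galois group, so first determine the group. The polynomial f is an irreducible sextic over Q, so G = Gal(f/Q) is one of the 16 transitive subgroups 6T1, ..., 6T16 of S_6. The discriminant of f is -16003008, which is not a perfect square, so G is not contained in A_6. The transitive groups of degree 6 not contained in A_6 are: C_6 (6T1, order 6), S_3 (6T2, order 6), D_6 (6T3, order 12), C_3 x S_3 (6T5, order 18), A_4 x C_2 (6T6, order 24), S_4 (6T8, order 24), S_3 x S_3 (6T9, order 36), S_4 x C_2 (6T11, order 48), (S_3 x S_3) : C_2 (6T13, order 72), PGL(2,5) (6T14, order 120), S_6 (6T16, order 720). By Dedekind's theorem, for a prime p not dividing disc(f) the degrees of the irreducible factors of f mod p form the cycle type of an element of G. Factoring f modulo the 21 such primes p <= 89 (skipping 2, 3, 7, which divide the discriminant), each new pattern first appears at: mod 5: f = (x^6 + 4x^5 + 3x^4 + 3x^2 + x + 4), pattern 6; mod 11: f = (x + 1)(x^5 + 4x^4 + 3x^3 + 9), pattern 5+1; mod 13: f = (x + 7)(x + 11)(x^4 + 2x^3 + 9x^2 + 5x + 4), pattern 4+1+1; mod 23: f = (x + 15)(x + 19)(x^2 + 13x + 3)(x^2 + 16x + 8), pattern 2+2+1+1; mod 43: f = (x^3 + 16x^2 + 6x + 18)(x^3 + 21x^2 + 20x + 22), pattern 3+3; mod 61: f = (x^2 + 12x + 46)(x^2 + 16x + 56)(x^2 + 27x + 5), pattern 2+2+2. No other pattern occurs in this range, so the set of observed cycle types is {6, 5+1, 4+1+1, 2+2+1+1, 3+3, 2+2+2}. The candidates containing elements of all these cycle types are PGL(2,5) (6T14) of order 120, S_6 (6T16) of order 720; the others are excluded. The observed types are precisely the cycle types that occur in PGL(2,5) (6T14) (apart from the identity). Each of the other remaining candidates has further cycle types, and by the Chebotarev density theorem the matching factorization patterns would occur for a proportion of primes equal to their share of the group: S_6 (6T16) additionally contains elements of type 4+2, 3+2+1, 3+1+1+1, 2+1+1+1+1 (265 of its 720 elements, about 37% of primes). None of the 21 primes tested shows any such pattern (for each of these groups the chance of that is below 10^-4), which rules them out. Hence G = PGL(2,5) (6T14), of order 120. The Galois group PGL(2,5) (6T14) has order 120, so the splitting field has degree 120 over Q.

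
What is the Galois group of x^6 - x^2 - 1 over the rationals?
S_4 (also written S4+)

The polynomial f is an irreducible sextic over Q, so G = Gal(f/Q) is one of the 16 transitive subgroups 6T1, ..., 6T16 of S_6. The discriminant of f is 33856 = 184^2, a perfect square, so G is contained in A_6. The transitive groups of degree 6 contained in A_6 are: A_4 (6T4, order 12), S_4 (6T7, order 24), (C_3 x C_3) : C_4 (6T10, order 36), PSL(2,5) (6T12, order 60), A_6 (6T15, order 360). By Dedekind's theorem, for a prime p not dividing disc(f) the degrees of the irreducible factors of f mod p form the cycle type of an element of G. Factoring f modulo the 79 such primes p <= 419 (skipping 2, 23, which divide the discriminant), each new pattern first appears at: mod 3: f = (x^3 + x^2 + 2x + 1)(x^3 + 2x^2 + 2x + 2), pattern 3+3; mod 5: f = (x^2 + 3)(x^4 + 2x^2 + 3), pattern 4+2; mod 19: f = (x + 5)(x + 14)(x^2 + 9x + 15)(x^2 + 10x + 15), pattern 2+2+1+1; mod 223: f = (x + 16)(x + 57)(x + 78)(x + 145)(x + 166)(x + 207), pattern 1+1+1+1+1+1. No other pattern occurs in this range, so the set of observed cycle types is {3+3, 4+2, 2+2+1+1, 1+1+1+1+1+1}. The candidates containing elements of all these cycle types are S_4 (6T7) of order 24, (C_3 x C_3) : C_4 (6T10) of order 36, A_6 (6T15) of order 360; the others are excluded. The observed types are precisely the cycle types that occur in S_4 (6T7). Each of the other remaining candidates has further cycle types, and by the Chebotarev density theorem the matching factorization patterns would occur for a proportion of primes equal to their share of the group: (C_3 x C_3) : C_4 (6T10) additionally contains elements of type 3+1+1+1 (4 of its 36 elements, about 11% of primes); A_6 (6T15) additionally contains elements of type 5+1, 3+1+1+1 (184 of its 360 elements, about 51% of primes). None of the 79 primes tested shows any such pattern (for each of these groups the chance of that is below 10^-4), which rules them out. Hence G = S_4 (6T7), of order 24.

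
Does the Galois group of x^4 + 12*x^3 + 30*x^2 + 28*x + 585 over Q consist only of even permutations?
The polynomial is irreducible of degree 4 over Q. Its discriminant is 12230590464 = 110592^2, a perfect square. A Galois group lies in the alternating group exactly when the discriminant is a square in Q, so the Galois group (A_4) is contained in A_4.

Yes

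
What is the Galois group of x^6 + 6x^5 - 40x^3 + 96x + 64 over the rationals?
The polynomial f is an irreducible sextic over Q, so G = Gal(f/Q) is one of the 16 transitive subgroups 6T1, ..., 6T16 of S_6. The discriminant of f is -37572373905408, which is not a perfect square, so G is not contained in A_6. The transitive groups of degree 6 not contained in A_6 are: C_6 (6T1, order 6), S_3 (6T2, order 6), D_6 (6T3, order 12), C_3 x S_3 (6T5, order 18), A_4 x C_2 (6T6, order 24), S_4 (6T8, order 24), S_3 x S_3 (6T9, order 36), S_4 x C_2 (6T11, order 48), (S_3 x S_3) : C_2 (6T13, order 72), PGL(2,5) (6T14, order 120), S_6 (6T16, order 720). By Dedekind's theorem, for a prime p not dividing disc(f) the degrees of the irreducible factors of f mod p form the cycle type of an element of G. Factoring f modulo the 23 such primes p <= 97 (skipping 2, 3, which divide the discriminant), each new pattern first appears at: mod 5: f = (x^2 + x + 2)(x^2 + 2x + 3)(x^2 + 3x + 4), pattern 2+2+2; mod 7: f = (x^3 + x^2 + 4x + 6)(x^3 + 5x^2 + 5x + 6), pattern 3+3; mod 31: f = (x + 8)(x + 13)(x + 16)(x + 17)(x + 20)(x + 25), pattern 1+1+1+1+1+1. No other pattern occurs in this range, so the set of observed cycle types is {2+2+2, 3+3, 1+1+1+1+1+1}. The candidates containing elements of all these cycle types are C_6 (6T1) of order 6, S_3 (6T2) of order 6, D_6 (6T3) of order 12, C_3 x S_3 (6T5) of order 18, A_4 x C_2 (6T6) of order 24, S_4 (6T8) of order 24, S_3 x S_3 (6T9) of order 36, S_4 x C_2 (6T11) of order 48, (S_3 x S_3) : C_2 (6T13) of order 72, PGL(2,5) (6T14) of order 120, S_6 (6T16) of order 720; the others are excluded. The observed types are precisely the cycle types that occur in S_3 (6T2). Each of the other remaining candidates has further cycle types, and by the Chebotarev density theorem the matching factorization patterns would occur for a proportion of primes equal to their share of the group: C_6 (6T1) additionally contains elements of type 6 (2 of its 6 elements, about 33% of primes); D_6 (6T3) additionally contains elements of type 6, 2+2+1+1 (5 of its 12 elements, about 42% of primes); C_3 x S_3 (6T5) additionally contains elements of type 6, 3+1+1+1 (10 of its 18 elements, about 56% of primes); A_4 x C_2 (6T6) additionally contains elements of type 6, 2+2+1+1, 2+1+1+1+1 (14 of its 24 elements, about 58% of primes); S_4 (6T8) additionally contains elements of type 4+1+1, 2+2+1+1 (9 of its 24 elements, about 38% of primes); S_3 x S_3 (6T9) additionally contains elements of type 6, 3+1+1+1, 2+2+1+1 (25 of its 36 elements, about 69% of primes); S_4 x C_2 (6T11) additionally contains elements of type 6, 4+2, 4+1+1, 2+2+1+1, 2+1+1+1+1 (32 of its 48 elements, about 67% of primes); (S_3 x S_3) : C_2 (6T13) additionally contains elements of type 6, 4+2, 3+2+1, 3+1+1+1, 2+2+1+1, 2+1+1+1+1 (61 of its 72 elements, about 85% of primes); PGL(2,5) (6T14) additionally contains elements of type 6, 5+1, 4+1+1, 2+2+1+1 (89 of its 120 elements, about 74% of primes); S_6 (6T16) additionally contains elements of type 6, 5+1, 4+2, 4+1+1, 3+2+1, 3+1+1+1, 2+2+1+1, 2+1+1+1+1 (664 of its 720 elements, about 92% of primes). None of the 23 primes tested shows any such pattern (for each of these groups the chance of that is below 10^-4), which rules them out. Hence G = S_3 (6T2), of order 6.

S_3 (order 6)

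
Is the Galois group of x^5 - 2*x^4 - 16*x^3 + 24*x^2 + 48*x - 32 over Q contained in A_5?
The polynomial is irreducible of degree 5 over Q. Its discriminant is 15352201216 = 123904^2, a perfect square. A Galois group lies in the alternating group exactly when the discriminant is a square in Q, so the Galois group (C_5) is contained in A_5.

Yes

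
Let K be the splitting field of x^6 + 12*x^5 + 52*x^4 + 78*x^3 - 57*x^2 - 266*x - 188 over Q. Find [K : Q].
The degree of the splitting field over Q equals the order of the Galois group, so first determine the group. The polynomial f is an irreducible sextic over Q, so G = Gal(f/Q) is one of the 16 transitive subgroups 6T1, ..., 6T16 of S_6. The discriminant of f is 454513278976 = 674176^2, a perfect square, so G is contained in A_6. The transitive groups of degree 6 contained in A_6 are: A_4 (6T4, order 12), S_4 (6T7, order 24), (C_3 x C_3) : C_4 (6T10, order 36), PSL(2,5) (6T12, order 60), A_6 (6T15, order 360). By Dedekind's theorem, for a prime p not dividing disc(f) the degrees of the irreducible factors of f mod p form the cycle type of an element of G. Factoring f modulo the 79 such primes p <= 421 (skipping 2, 23, 229, which divide the discriminant), each new pattern first appears at: mod 3: f = (x^3 + x^2 + 2)(x^3 + 2x^2 + 2x + 2), pattern 3+3; mod 7: f = (x^2 + 5x + 5)(x^4 + 5x^2 + 4x + 3), pattern 4+2; mod 29: f = (x + 11)(x + 19)(x^2 + 3x + 12)(x^2 + 8x + 28), pattern 2+2+1+1; mod 193: f = (x + 47)(x + 66)(x + 98)(x + 111)(x + 131)(x + 138), pattern 1+1+1+1+1+1. No other pattern occurs in this range, so the set of observed cycle types is {3+3, 4+2, 2+2+1+1, 1+1+1+1+1+1}. The candidates containing elements of all these cycle types are S_4 (6T7) of order 24, (C_3 x C_3) : C_4 (6T10) of order 36, A_6 (6T15) of order 360; the others are excluded. The observed types are precisely the cycle types that occur in S_4 (6T7). Each of the other remaining candidates has further cycle types, and by the Chebotarev density theorem the matching factorization patterns would occur for a proportion of primes equal to their share of the group: (C_3 x C_3) : C_4 (6T10) additionally contains elements of type 3+1+1+1 (4 of its 36 elements, about 11% of primes); A_6 (6T15) additionally contains elements of type 5+1, 3+1+1+1 (184 of its 360 elements, about 51% of primes). None of the 79 primes tested shows any such pattern (for each of these groups the chance of that is below 10^-4), which rules them out. Hence G = S_4 (6T7), of order 24. The Galois group S_4 (6T7) has order 24, so the splitting field has degree 24 over Q.

24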